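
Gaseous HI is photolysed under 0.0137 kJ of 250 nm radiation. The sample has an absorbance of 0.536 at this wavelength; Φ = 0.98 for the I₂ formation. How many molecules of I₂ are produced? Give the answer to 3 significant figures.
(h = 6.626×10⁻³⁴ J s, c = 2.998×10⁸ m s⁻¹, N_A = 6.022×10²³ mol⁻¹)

1.20×10¹⁹ molecules

Photon energy at 250 nm: hc/λ = (6.626×10⁻³⁴)(2.998×10⁸)/(250×10⁻⁹) = 7.946×10⁻¹⁹ J.
Incident energy: 0.0137 kJ = 13.7 J.
Photons incident: 13.7 / 7.946×10⁻¹⁹ = 1.724×10¹⁹, i.e. 1.724×10¹⁹/6.022×10²³ = 2.863×10⁻⁵ mol.
Fraction absorbed: 1 − 10^(−0.536) = 0.7089.
Photons absorbed: 0.7089 × 2.863×10⁻⁵ = 2.030×10⁻⁵ mol.
Product: Φ × n_abs = 0.98 × 2.030×10⁻⁵ = 1.989×10⁻⁵ mol.
As a count: 1.989×10⁻⁵ × 6.022×10²³ = 1.20×10¹⁹.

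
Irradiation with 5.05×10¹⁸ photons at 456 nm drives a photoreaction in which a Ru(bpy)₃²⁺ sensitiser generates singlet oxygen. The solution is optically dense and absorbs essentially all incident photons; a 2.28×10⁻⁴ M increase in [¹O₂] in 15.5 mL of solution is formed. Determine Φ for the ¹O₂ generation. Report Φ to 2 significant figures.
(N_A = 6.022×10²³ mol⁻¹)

Product: (2.28×10⁻⁴ M)(0.0155 L) = 3.534×10⁻⁶ mol.
Moles of photons: 5.05×10¹⁸ / 6.022×10²³ = 8.386×10⁻⁶ mol.
Φ = 3.534×10⁻⁶ mol / 8.386×10⁻⁶ mol photons = 0.42.

Φ = 0.42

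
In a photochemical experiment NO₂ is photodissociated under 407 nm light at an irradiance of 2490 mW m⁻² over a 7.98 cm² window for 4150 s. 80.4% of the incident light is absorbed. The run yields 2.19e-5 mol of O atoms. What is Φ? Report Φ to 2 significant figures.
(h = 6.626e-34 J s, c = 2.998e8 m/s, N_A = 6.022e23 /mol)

Photon energy at 407 nm: hc/λ = (6.626e-34)(2.998e8)/(407e-9) = 4.881e-19 J.
Energy delivered: (2490 mW m⁻²)(7.98e-4 m²)(4150 s) = 8.246 J.
Photons incident: 8.246 / 4.881e-19 = 1.689e19, i.e. 1.689e19/6.022e23 = 2.805e-5 mol.
Photons absorbed: 0.804 × 2.805e-5 = 2.255e-5 mol.
Φ = 2.19e-5 mol / 2.255e-5 mol photons = 0.97.

Φ = 0.97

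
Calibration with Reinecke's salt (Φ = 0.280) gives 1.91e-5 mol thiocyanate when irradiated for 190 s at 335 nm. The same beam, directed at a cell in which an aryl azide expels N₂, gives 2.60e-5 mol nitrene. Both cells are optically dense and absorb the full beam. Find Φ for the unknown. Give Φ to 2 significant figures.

Photons absorbed by the actinometer: 1.91e-5 / 0.280 = 6.821e-5 mol.
Φ(unknown) = 2.60e-5 / 6.821e-5 = 0.38.

Φ = 0.38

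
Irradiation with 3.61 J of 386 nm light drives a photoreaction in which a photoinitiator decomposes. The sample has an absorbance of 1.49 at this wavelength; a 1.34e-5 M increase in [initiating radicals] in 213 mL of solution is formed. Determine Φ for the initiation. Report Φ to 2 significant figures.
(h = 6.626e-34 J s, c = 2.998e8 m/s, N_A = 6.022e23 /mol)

Product: (1.34e-5 M)(0.213 L) = 2.854e-6 mol.
Photon energy at 386 nm: hc/λ = (6.626e-34)(2.998e8)/(386e-9) = 5.146e-19 J.
Photons incident: 3.61 / 5.146e-19 = 7.015e18, i.e. 7.015e18/6.022e23 = 1.165e-5 mol.
Fraction absorbed: 1 − 10^(−1.49) = 0.9676.
Photons absorbed: 0.9676 × 1.165e-5 = 1.127e-5 mol.
Φ = 2.854e-6 mol / 1.127e-5 mol photons = 0.25.

Φ = 0.25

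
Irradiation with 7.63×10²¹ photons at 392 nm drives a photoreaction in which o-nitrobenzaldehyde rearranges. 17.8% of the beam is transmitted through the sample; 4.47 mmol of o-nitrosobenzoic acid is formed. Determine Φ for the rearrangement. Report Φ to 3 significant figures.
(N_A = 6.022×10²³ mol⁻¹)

Product: 4.47 mmol = 0.00447 mol.
Moles of photons: 7.63×10²¹ / 6.022×10²³ = 0.01267 mol.
Fraction absorbed: 1 − 17.8/100 = 0.8220.
Photons absorbed: 0.8220 × 0.01267 = 0.01041 mol.
Φ = 0.00447 mol / 0.01041 mol photons = 0.429.

Φ = 0.429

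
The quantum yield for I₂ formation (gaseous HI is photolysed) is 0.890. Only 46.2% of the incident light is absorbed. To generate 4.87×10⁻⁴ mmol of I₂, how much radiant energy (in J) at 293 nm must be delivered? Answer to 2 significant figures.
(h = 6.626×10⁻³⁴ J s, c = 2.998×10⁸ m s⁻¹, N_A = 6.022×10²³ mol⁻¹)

0.48 J

Product: 4.87×10⁻⁴ mmol = 4.87×10⁻⁷ mol.
Photons that must be absorbed: 4.87×10⁻⁷ / 0.890 = 5.472×10⁻⁷ mol.
Incident photons needed: 5.472×10⁻⁷ / 0.462 = 1.184×10⁻⁶ mol.
Photon energy: hc/λ = 6.780×10⁻¹⁹ J; per mole, 4.083×10⁵ J mol⁻¹.
Energy required: 1.184×10⁻⁶ × 4.083×10⁵ = 0.48 J.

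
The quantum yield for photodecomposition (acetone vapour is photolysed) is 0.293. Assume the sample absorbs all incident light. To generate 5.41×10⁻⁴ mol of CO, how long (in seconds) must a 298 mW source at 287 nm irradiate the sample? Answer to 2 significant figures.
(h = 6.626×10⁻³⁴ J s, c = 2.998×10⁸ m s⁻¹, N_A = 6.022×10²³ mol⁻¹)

Photons that must be absorbed: 5.41×10⁻⁴ / 0.293 = 0.001846 mol.
Photon energy: hc/λ = 6.922×10⁻¹⁹ J; per mole, 4.168×10⁵ J mol⁻¹.
Energy required: 0.001846 × 4.168×10⁵ = 769.4 J.
Time: 769.4 J / 0.298 W = 2600 s.

t ≈ 2600 s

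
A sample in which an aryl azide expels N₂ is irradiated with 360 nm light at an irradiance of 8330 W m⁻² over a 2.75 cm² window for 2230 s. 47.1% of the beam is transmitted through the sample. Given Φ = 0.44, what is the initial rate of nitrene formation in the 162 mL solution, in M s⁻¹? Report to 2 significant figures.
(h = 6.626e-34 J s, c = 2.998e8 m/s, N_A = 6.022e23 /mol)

9.9e-6 M s⁻¹

Photon energy at 360 nm: hc/λ = (6.626e-34)(2.998e8)/(360e-9) = 5.518e-19 J.
Energy delivered: (8330 W m⁻²)(2.75e-4 m²)(2230 s) = 5108 J.
Photons incident: 5108 / 5.518e-19 = 9.257e21, i.e. 9.257e21/6.022e23 = 0.01537 mol.
Fraction absorbed: 1 − 47.1/100 = 0.5290.
Photons absorbed: 0.5290 × 0.01537 = 0.008131 mol.
Product formed: 0.44 × 0.008131 = 0.003578 mol.
Rate: 0.003578 mol / (2230 s × 0.162 L) = 9.9e-6 M s⁻¹.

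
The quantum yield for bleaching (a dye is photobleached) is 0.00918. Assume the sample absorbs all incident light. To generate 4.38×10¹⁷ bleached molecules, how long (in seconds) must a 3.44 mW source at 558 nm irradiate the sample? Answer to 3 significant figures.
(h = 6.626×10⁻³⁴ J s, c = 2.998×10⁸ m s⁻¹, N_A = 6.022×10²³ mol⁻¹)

t ≈ 4940 s

Product: 4.38×10¹⁷ / 6.022×10²³ = 7.273×10⁻⁷ mol.
Photons that must be absorbed: 7.273×10⁻⁷ / 0.00918 = 7.923×10⁻⁵ mol.
Photon energy: hc/λ = 3.560×10⁻¹⁹ J; per mole, 2.144×10⁵ J mol⁻¹.
Energy required: 7.923×10⁻⁵ × 2.144×10⁵ = 16.99 J.
Time: 16.99 J / 0.00344 W = 4940 s.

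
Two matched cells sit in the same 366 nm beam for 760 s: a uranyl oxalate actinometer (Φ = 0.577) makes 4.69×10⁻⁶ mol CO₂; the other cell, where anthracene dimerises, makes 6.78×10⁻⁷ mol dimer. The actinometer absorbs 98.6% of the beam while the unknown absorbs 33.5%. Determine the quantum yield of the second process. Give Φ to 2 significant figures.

Φ = 0.25

Photons absorbed by the actinometer: 4.69×10⁻⁶ / 0.577 = 8.128×10⁻⁶ mol.
Incident flux: 8.128×10⁻⁶ / 0.986 = 8.243×10⁻⁶ einstein.
Absorbed by unknown: 0.335 × 8.243×10⁻⁶ = 2.761×10⁻⁶ mol.
Φ(unknown) = 6.78×10⁻⁷ / 2.761×10⁻⁶ = 0.25.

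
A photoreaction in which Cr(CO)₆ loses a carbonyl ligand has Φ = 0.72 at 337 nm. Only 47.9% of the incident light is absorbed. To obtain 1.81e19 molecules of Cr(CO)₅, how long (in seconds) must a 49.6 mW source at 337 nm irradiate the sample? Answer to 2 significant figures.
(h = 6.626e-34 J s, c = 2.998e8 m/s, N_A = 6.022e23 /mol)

Product: 1.81e19 / 6.022e23 = 3.006e-5 mol.
Photons that must be absorbed: 3.006e-5 / 0.72 = 4.175e-5 mol.
Incident photons needed: 4.175e-5 / 0.479 = 8.716e-5 mol.
Photon energy: hc/λ = 5.895e-19 J; per mole, 3.550e5 J mol⁻¹.
Energy required: 8.716e-5 × 3.550e5 = 30.94 J.
Time: 30.94 J / 0.0496 W = 620 s.

t ≈ 620 s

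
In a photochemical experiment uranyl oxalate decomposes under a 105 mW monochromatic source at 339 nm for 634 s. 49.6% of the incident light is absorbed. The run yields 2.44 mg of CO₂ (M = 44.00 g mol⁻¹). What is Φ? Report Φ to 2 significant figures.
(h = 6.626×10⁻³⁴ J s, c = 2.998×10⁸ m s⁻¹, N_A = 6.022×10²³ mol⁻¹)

Φ = 0.59

Product: 2.44 mg / 44.00 g mol⁻¹ = 5.545×10⁻⁵ mol.
Photon energy at 339 nm: hc/λ = (6.626×10⁻³⁴)(2.998×10⁸)/(339×10⁻⁹) = 5.860×10⁻¹⁹ J.
Energy delivered: (105 mW)(634 s) = 66.57 J.
Photons incident: 66.57 / 5.860×10⁻¹⁹ = 1.136×10²⁰, i.e. 1.136×10²⁰/6.022×10²³ = 1.886×10⁻⁴ mol.
Photons absorbed: 0.496 × 1.886×10⁻⁴ = 9.355×10⁻⁵ mol.
Φ = 5.545×10⁻⁵ mol / 9.355×10⁻⁵ mol photons = 0.59.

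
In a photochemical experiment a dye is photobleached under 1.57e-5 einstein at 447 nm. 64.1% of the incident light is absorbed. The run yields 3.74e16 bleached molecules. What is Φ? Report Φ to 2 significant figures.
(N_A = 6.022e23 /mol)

Product: 3.74e16 / 6.022e23 = 6.211e-8 mol.
Photons absorbed: 0.641 × 1.57e-5 = 1.006e-5 mol.
Φ = 6.211e-8 mol / 1.006e-5 mol photons = 0.0062.

Φ = 0.0062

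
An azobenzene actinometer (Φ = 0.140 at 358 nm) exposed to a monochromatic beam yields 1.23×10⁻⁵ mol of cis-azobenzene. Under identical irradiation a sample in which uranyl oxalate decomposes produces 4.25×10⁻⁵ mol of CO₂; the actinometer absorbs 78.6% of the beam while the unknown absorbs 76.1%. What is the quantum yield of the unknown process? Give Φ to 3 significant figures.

Photons absorbed by the actinometer: 1.23×10⁻⁵ / 0.140 = 8.786×10⁻⁵ mol.
Incident flux: 8.786×10⁻⁵ / 0.786 = 1.118×10⁻⁴ einstein.
Absorbed by unknown: 0.761 × 1.118×10⁻⁴ = 8.508×10⁻⁵ mol.
Φ(unknown) = 4.25×10⁻⁵ / 8.508×10⁻⁵ = 0.500.

Φ = 0.500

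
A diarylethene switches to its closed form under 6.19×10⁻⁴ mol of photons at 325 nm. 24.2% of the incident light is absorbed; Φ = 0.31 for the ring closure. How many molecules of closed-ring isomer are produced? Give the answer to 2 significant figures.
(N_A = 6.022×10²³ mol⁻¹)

Photons absorbed: 0.242 × 6.19×10⁻⁴ = 1.498×10⁻⁴ mol.
Product: Φ × n_abs = 0.31 × 1.498×10⁻⁴ = 4.644×10⁻⁵ mol.
As a count: 4.644×10⁻⁵ × 6.022×10²³ = 2.8×10¹⁹.

2.8×10¹⁹ molecules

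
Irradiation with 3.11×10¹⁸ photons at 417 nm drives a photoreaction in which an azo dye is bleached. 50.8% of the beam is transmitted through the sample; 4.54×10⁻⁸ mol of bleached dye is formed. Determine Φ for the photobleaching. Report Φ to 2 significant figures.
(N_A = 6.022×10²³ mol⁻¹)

Φ = 0.018

Moles of photons: 3.11×10¹⁸ / 6.022×10²³ = 5.164×10⁻⁶ mol.
Fraction absorbed: 1 − 50.8/100 = 0.4920.
Photons absorbed: 0.4920 × 5.164×10⁻⁶ = 2.541×10⁻⁶ mol.
Φ = 4.54×10⁻⁸ mol / 2.541×10⁻⁶ mol photons = 0.018.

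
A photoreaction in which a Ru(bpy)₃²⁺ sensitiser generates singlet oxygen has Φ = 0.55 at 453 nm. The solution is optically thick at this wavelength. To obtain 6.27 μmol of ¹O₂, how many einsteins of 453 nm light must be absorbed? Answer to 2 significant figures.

1.1×10⁻⁵ einstein

Product: 6.27 μmol = 6.27×10⁻⁶ mol.
Photons that must be absorbed: 6.27×10⁻⁶ / 0.55 = 1.140×10⁻⁵ mol.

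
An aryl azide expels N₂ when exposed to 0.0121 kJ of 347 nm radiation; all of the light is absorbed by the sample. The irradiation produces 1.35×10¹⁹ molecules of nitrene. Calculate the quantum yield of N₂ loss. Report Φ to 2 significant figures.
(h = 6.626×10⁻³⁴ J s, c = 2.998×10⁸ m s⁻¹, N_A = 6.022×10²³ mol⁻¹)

Φ = 0.64

Product: 1.35×10¹⁹ / 6.022×10²³ = 2.242×10⁻⁵ mol.
Photon energy at 347 nm: hc/λ = (6.626×10⁻³⁴)(2.998×10⁸)/(347×10⁻⁹) = 5.725×10⁻¹⁹ J.
Incident energy: 0.0121 kJ = 12.1 J.
Photons incident: 12.1 / 5.725×10⁻¹⁹ = 2.114×10¹⁹, i.e. 2.114×10¹⁹/6.022×10²³ = 3.510×10⁻⁵ mol.
Φ = 2.242×10⁻⁵ mol / 3.510×10⁻⁵ mol photons = 0.64.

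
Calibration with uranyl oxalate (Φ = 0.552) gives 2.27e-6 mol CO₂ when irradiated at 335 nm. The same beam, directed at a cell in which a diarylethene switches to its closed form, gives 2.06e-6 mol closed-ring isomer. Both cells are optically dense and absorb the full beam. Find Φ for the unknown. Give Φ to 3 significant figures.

Φ = 0.501

Photons absorbed by the actinometer: 2.27e-6 / 0.552 = 4.112e-6 mol.
Φ(unknown) = 2.06e-6 / 4.112e-6 = 0.501.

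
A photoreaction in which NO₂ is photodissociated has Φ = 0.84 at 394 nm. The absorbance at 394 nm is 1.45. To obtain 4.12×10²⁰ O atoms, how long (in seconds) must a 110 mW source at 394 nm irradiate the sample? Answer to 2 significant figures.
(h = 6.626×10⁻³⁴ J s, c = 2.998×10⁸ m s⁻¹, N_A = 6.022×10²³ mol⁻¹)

t ≈ 2300 s

Product: 4.12×10²⁰ / 6.022×10²³ = 6.842×10⁻⁴ mol.
Photons that must be absorbed: 6.842×10⁻⁴ / 0.84 = 8.145×10⁻⁴ mol.
Fraction absorbed: 1 − 10^(−1.45) = 0.9645.
Incident photons needed: 8.145×10⁻⁴ / 0.9645 = 8.445×10⁻⁴ mol.
Photon energy: hc/λ = 5.042×10⁻¹⁹ J; per mole, 3.036×10⁵ J mol⁻¹.
Energy required: 8.445×10⁻⁴ × 3.036×10⁵ = 256.4 J.
Time: 256.4 J / 0.11 W = 2300 s.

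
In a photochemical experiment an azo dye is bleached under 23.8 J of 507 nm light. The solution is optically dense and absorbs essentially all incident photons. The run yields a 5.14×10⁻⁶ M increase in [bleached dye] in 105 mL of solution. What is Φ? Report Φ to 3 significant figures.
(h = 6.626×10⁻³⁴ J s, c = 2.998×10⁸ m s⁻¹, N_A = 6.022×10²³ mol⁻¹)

Φ = 0.00535

Product: (5.14×10⁻⁶ M)(0.105 L) = 5.397×10⁻⁷ mol.
Photon energy at 507 nm: hc/λ = (6.626×10⁻³⁴)(2.998×10⁸)/(507×10⁻⁹) = 3.918×10⁻¹⁹ J.
Photons incident: 23.8 / 3.918×10⁻¹⁹ = 6.075×10¹⁹, i.e. 6.075×10¹⁹/6.022×10²³ = 1.009×10⁻⁴ mol.
Φ = 5.397×10⁻⁷ mol / 1.009×10⁻⁴ mol photons = 0.00535.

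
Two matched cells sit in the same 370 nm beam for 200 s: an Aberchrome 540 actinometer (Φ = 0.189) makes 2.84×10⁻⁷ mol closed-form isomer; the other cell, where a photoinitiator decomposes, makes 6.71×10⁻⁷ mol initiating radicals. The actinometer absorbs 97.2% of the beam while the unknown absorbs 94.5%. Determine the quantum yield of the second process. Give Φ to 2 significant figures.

Photons absorbed by the actinometer: 2.84×10⁻⁷ / 0.189 = 1.503×10⁻⁶ mol.
Incident flux: 1.503×10⁻⁶ / 0.972 = 1.546×10⁻⁶ einstein.
Absorbed by unknown: 0.945 × 1.546×10⁻⁶ = 1.461×10⁻⁶ mol.
Φ(unknown) = 6.71×10⁻⁷ / 1.461×10⁻⁶ = 0.46.

Φ = 0.46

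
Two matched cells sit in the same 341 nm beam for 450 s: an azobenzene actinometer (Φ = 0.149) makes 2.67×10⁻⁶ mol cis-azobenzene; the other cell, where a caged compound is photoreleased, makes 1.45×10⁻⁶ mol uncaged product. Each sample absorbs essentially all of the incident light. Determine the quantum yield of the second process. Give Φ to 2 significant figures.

Photons absorbed by the actinometer: 2.67×10⁻⁶ / 0.149 = 1.792×10⁻⁵ mol.
Φ(unknown) = 1.45×10⁻⁶ / 1.792×10⁻⁵ = 0.081.

Φ = 0.081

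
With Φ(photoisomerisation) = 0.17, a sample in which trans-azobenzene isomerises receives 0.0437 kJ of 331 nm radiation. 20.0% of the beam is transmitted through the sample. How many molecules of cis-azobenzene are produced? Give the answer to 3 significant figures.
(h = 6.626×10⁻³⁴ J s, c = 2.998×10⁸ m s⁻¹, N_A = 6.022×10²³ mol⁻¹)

9.90×10¹⁸ molecules

Photon energy at 331 nm: hc/λ = (6.626×10⁻³⁴)(2.998×10⁸)/(331×10⁻⁹) = 6.001×10⁻¹⁹ J.
Incident energy: 0.0437 kJ = 43.7 J.
Photons incident: 43.7 / 6.001×10⁻¹⁹ = 7.282×10¹⁹, i.e. 7.282×10¹⁹/6.022×10²³ = 1.209×10⁻⁴ mol.
Fraction absorbed: 1 − 20.0/100 = 0.8000.
Photons absorbed: 0.8000 × 1.209×10⁻⁴ = 9.672×10⁻⁵ mol.
Product: Φ × n_abs = 0.17 × 9.672×10⁻⁵ = 1.644×10⁻⁵ mol.
As a count: 1.644×10⁻⁵ × 6.022×10²³ = 9.90×10¹⁸.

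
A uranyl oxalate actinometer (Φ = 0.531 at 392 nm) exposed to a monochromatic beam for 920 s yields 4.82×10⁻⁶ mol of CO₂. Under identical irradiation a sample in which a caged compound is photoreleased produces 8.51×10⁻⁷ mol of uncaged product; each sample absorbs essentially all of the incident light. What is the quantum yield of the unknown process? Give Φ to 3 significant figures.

Φ = 0.0938

Photons absorbed by the actinometer: 4.82×10⁻⁶ / 0.531 = 9.077×10⁻⁶ mol.
Φ(unknown) = 8.51×10⁻⁷ / 9.077×10⁻⁶ = 0.0938.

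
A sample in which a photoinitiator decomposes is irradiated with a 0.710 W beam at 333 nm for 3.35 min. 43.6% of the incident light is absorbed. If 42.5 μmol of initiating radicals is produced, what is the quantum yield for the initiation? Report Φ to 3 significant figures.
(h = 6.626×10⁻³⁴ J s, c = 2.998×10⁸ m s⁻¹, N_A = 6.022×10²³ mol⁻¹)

Product: 42.5 μmol = 4.25×10⁻⁵ mol.
Photon energy at 333 nm: hc/λ = (6.626×10⁻³⁴)(2.998×10⁸)/(333×10⁻⁹) = 5.965×10⁻¹⁹ J.
Energy delivered: (0.710 W)(201 s) = 142.7 J.
Photons incident: 142.7 / 5.965×10⁻¹⁹ = 2.392×10²⁰, i.e. 2.392×10²⁰/6.022×10²³ = 3.972×10⁻⁴ mol.
Photons absorbed: 0.436 × 3.972×10⁻⁴ = 1.732×10⁻⁴ mol.
Φ = 4.25×10⁻⁵ mol / 1.732×10⁻⁴ mol photons = 0.245.

Φ = 0.245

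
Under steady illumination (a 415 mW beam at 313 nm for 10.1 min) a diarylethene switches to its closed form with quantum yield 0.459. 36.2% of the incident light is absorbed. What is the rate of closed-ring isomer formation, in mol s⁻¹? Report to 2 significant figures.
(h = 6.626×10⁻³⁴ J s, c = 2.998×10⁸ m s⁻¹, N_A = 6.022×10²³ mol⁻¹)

Photon energy at 313 nm: hc/λ = (6.626×10⁻³⁴)(2.998×10⁸)/(313×10⁻⁹) = 6.347×10⁻¹⁹ J.
Energy delivered: (415 mW)(606 s) = 251.5 J.
Photons incident: 251.5 / 6.347×10⁻¹⁹ = 3.963×10²⁰, i.e. 3.963×10²⁰/6.022×10²³ = 6.581×10⁻⁴ mol.
Photons absorbed: 0.362 × 6.581×10⁻⁴ = 2.382×10⁻⁴ mol.
Product formed: 0.459 × 2.382×10⁻⁴ = 1.093×10⁻⁴ mol.
Rate: 1.093×10⁻⁴ / 606 s = 1.8×10⁻⁷ mol s⁻¹.

1.8×10⁻⁷ mol s⁻¹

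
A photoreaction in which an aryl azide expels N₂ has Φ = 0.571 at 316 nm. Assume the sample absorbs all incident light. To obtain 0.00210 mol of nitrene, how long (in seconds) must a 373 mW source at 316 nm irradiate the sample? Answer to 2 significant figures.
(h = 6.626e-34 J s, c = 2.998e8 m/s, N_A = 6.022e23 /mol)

t ≈ 3700 s

Photons that must be absorbed: 0.00210 / 0.571 = 0.003678 mol.
Photon energy: hc/λ = 6.286e-19 J; per mole, 3.785e5 J mol⁻¹.
Energy required: 0.003678 × 3.785e5 = 1392 J.
Time: 1392 J / 0.373 W = 3700 s.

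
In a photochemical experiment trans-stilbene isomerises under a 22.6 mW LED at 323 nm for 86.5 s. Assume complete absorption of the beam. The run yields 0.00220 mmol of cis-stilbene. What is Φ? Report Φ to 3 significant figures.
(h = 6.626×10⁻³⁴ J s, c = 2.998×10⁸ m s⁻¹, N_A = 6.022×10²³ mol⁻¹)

Product: 0.00220 mmol = 2.20×10⁻⁶ mol.
Photon energy at 323 nm: hc/λ = (6.626×10⁻³⁴)(2.998×10⁸)/(323×10⁻⁹) = 6.150×10⁻¹⁹ J.
Energy delivered: (22.6 mW)(86.5 s) = 1.955 J.
Photons incident: 1.955 / 6.150×10⁻¹⁹ = 3.179×10¹⁸, i.e. 3.179×10¹⁸/6.022×10²³ = 5.279×10⁻⁶ mol.
Φ = 2.20×10⁻⁶ mol / 5.279×10⁻⁶ mol photons = 0.417.

Φ = 0.417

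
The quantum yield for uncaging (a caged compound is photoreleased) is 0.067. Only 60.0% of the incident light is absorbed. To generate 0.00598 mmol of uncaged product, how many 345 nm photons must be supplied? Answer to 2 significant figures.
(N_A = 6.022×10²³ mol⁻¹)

Product: 0.00598 mmol = 5.98×10⁻⁶ mol.
Photons that must be absorbed: 5.98×10⁻⁶ / 0.067 = 8.925×10⁻⁵ mol.
Incident photons needed: 8.925×10⁻⁵ / 0.600 = 1.488×10⁻⁴ mol.
Photon count: 1.488×10⁻⁴ × 6.022×10²³ = 9.0×10¹⁹.

9.0×10¹⁹ photons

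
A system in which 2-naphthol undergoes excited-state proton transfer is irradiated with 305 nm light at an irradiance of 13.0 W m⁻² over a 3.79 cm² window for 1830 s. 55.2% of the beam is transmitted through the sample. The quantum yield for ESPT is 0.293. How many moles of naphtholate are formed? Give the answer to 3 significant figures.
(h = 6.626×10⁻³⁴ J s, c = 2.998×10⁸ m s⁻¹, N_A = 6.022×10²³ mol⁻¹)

3.02×10⁻⁶ mol

Photon energy at 305 nm: hc/λ = (6.626×10⁻³⁴)(2.998×10⁸)/(305×10⁻⁹) = 6.513×10⁻¹⁹ J.
Energy delivered: (13.0 W m⁻²)(3.79×10⁻⁴ m²)(1830 s) = 9.016 J.
Photons incident: 9.016 / 6.513×10⁻¹⁹ = 1.384×10¹⁹, i.e. 1.384×10¹⁹/6.022×10²³ = 2.298×10⁻⁵ mol.
Fraction absorbed: 1 − 55.2/100 = 0.4480.
Photons absorbed: 0.4480 × 2.298×10⁻⁵ = 1.030×10⁻⁵ mol.
Product: Φ × n_abs = 0.293 × 1.030×10⁻⁵ = 3.018×10⁻⁶ mol.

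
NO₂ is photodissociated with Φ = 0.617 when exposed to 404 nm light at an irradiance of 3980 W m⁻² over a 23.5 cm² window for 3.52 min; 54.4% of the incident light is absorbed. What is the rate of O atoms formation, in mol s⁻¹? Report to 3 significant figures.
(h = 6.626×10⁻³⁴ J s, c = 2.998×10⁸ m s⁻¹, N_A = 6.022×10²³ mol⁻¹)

Photon energy at 404 nm: hc/λ = (6.626×10⁻³⁴)(2.998×10⁸)/(404×10⁻⁹) = 4.917×10⁻¹⁹ J.
Energy delivered: (3980 W m⁻²)(23.5×10⁻⁴ m²)(211.2 s) = 1975 J.
Photons incident: 1975 / 4.917×10⁻¹⁹ = 4.017×10²¹, i.e. 4.017×10²¹/6.022×10²³ = 0.006671 mol.
Photons absorbed: 0.544 × 0.006671 = 0.003629 mol.
Product formed: 0.617 × 0.003629 = 0.002239 mol.
Rate: 0.002239 / 211.2 s = 1.06×10⁻⁵ mol s⁻¹.

1.06×10⁻⁵ mol s⁻¹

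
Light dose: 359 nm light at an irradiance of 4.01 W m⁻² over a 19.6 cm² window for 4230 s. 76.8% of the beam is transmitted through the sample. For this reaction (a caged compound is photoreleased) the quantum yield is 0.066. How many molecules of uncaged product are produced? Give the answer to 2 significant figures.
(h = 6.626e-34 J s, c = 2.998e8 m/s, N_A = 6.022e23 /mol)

Photon energy at 359 nm: hc/λ = (6.626e-34)(2.998e8)/(359e-9) = 5.533e-19 J.
Energy delivered: (4.01 W m⁻²)(19.6e-4 m²)(4230 s) = 33.25 J.
Photons incident: 33.25 / 5.533e-19 = 6.009e19, i.e. 6.009e19/6.022e23 = 9.978e-5 mol.
Fraction absorbed: 1 − 76.8/100 = 0.2320.
Photons absorbed: 0.2320 × 9.978e-5 = 2.315e-5 mol.
Product: Φ × n_abs = 0.066 × 2.315e-5 = 1.528e-6 mol.
As a count: 1.528e-6 × 6.022e23 = 9.2e17.

9.2e17 molecules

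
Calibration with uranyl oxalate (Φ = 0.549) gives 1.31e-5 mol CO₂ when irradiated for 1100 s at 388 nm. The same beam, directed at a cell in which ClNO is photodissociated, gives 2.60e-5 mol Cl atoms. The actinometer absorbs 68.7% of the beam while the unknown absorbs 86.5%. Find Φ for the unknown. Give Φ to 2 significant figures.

Photons absorbed by the actinometer: 1.31e-5 / 0.549 = 2.386e-5 mol.
Incident flux: 2.386e-5 / 0.687 = 3.473e-5 einstein.
Absorbed by unknown: 0.865 × 3.473e-5 = 3.004e-5 mol.
Φ(unknown) = 2.60e-5 / 3.004e-5 = 0.87.

Φ = 0.87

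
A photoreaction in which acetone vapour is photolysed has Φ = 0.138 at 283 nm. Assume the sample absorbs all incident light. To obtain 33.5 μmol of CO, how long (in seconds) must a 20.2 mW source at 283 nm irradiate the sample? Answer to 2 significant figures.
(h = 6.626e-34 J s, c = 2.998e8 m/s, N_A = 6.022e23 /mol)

Product: 33.5 μmol = 3.35e-5 mol.
Photons that must be absorbed: 3.35e-5 / 0.138 = 2.428e-4 mol.
Photon energy: hc/λ = 7.019e-19 J; per mole, 4.227e5 J mol⁻¹.
Energy required: 2.428e-4 × 4.227e5 = 102.6 J.
Time: 102.6 J / 0.0202 W = 5100 s.

t ≈ 5100 s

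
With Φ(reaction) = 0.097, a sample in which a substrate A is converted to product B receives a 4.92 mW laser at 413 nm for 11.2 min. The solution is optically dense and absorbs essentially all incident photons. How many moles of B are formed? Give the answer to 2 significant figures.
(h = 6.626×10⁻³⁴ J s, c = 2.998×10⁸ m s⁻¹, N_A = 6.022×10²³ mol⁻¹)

Photon energy at 413 nm: hc/λ = (6.626×10⁻³⁴)(2.998×10⁸)/(413×10⁻⁹) = 4.810×10⁻¹⁹ J.
Energy delivered: (4.92 mW)(672 s) = 3.306 J.
Photons incident: 3.306 / 4.810×10⁻¹⁹ = 6.873×10¹⁸, i.e. 6.873×10¹⁸/6.022×10²³ = 1.141×10⁻⁵ mol.
Product: Φ × n_abs = 0.097 × 1.141×10⁻⁵ = 1.107×10⁻⁶ mol.

1.1×10⁻⁶ mol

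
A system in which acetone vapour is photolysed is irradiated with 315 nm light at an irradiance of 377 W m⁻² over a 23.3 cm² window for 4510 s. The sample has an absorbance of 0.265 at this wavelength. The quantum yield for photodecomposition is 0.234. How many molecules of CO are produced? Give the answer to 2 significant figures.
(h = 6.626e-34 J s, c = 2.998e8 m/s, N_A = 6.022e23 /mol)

Photon energy at 315 nm: hc/λ = (6.626e-34)(2.998e8)/(315e-9) = 6.306e-19 J.
Energy delivered: (377 W m⁻²)(23.3e-4 m²)(4510 s) = 3962 J.
Photons incident: 3962 / 6.306e-19 = 6.283e21, i.e. 6.283e21/6.022e23 = 0.01043 mol.
Fraction absorbed: 1 − 10^(−0.265) = 0.4567.
Photons absorbed: 0.4567 × 0.01043 = 0.004763 mol.
Product: Φ × n_abs = 0.234 × 0.004763 = 0.001115 mol.
As a count: 0.001115 × 6.022e23 = 6.7e20.

6.7e20 molecules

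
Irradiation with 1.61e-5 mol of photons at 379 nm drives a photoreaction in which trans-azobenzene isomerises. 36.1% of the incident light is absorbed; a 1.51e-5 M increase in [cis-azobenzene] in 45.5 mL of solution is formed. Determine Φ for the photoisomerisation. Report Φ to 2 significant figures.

Φ = 0.12

Product: (1.51e-5 M)(0.0455 L) = 6.871e-7 mol.
Photons absorbed: 0.361 × 1.61e-5 = 5.812e-6 mol.
Φ = 6.871e-7 mol / 5.812e-6 mol photons = 0.12.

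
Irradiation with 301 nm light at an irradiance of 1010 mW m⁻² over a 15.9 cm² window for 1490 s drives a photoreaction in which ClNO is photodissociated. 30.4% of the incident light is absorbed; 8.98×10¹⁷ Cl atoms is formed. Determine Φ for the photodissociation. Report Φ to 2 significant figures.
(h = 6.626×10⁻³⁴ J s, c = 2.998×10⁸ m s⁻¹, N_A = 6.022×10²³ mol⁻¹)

Product: 8.98×10¹⁷ / 6.022×10²³ = 1.491×10⁻⁶ mol.
Photon energy at 301 nm: hc/λ = (6.626×10⁻³⁴)(2.998×10⁸)/(301×10⁻⁹) = 6.600×10⁻¹⁹ J.
Energy delivered: (1010 mW m⁻²)(15.9×10⁻⁴ m²)(1490 s) = 2.393 J.
Photons incident: 2.393 / 6.600×10⁻¹⁹ = 3.626×10¹⁸, i.e. 3.626×10¹⁸/6.022×10²³ = 6.021×10⁻⁶ mol.
Photons absorbed: 0.304 × 6.021×10⁻⁶ = 1.830×10⁻⁶ mol.
Φ = 1.491×10⁻⁶ mol / 1.830×10⁻⁶ mol photons = 0.81.

Φ = 0.81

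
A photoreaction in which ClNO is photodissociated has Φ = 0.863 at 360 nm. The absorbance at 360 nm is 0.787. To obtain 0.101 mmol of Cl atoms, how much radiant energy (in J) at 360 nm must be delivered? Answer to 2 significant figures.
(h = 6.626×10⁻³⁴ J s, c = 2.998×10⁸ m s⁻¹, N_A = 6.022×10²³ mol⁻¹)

Product: 0.101 mmol = 1.01×10⁻⁴ mol.
Photons that must be absorbed: 1.01×10⁻⁴ / 0.863 = 1.170×10⁻⁴ mol.
Fraction absorbed: 1 − 10^(−0.787) = 0.8367.
Incident photons needed: 1.170×10⁻⁴ / 0.8367 = 1.398×10⁻⁴ mol.
Photon energy: hc/λ = 5.518×10⁻¹⁹ J; per mole, 3.323×10⁵ J mol⁻¹.
Energy required: 1.398×10⁻⁴ × 3.323×10⁵ = 46 J.

46 J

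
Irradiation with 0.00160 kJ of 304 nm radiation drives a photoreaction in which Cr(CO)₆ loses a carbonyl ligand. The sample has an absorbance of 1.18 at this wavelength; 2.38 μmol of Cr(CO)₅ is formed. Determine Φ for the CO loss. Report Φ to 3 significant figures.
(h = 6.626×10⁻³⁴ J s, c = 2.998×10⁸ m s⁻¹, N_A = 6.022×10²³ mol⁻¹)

Product: 2.38 μmol = 2.38×10⁻⁶ mol.
Photon energy at 304 nm: hc/λ = (6.626×10⁻³⁴)(2.998×10⁸)/(304×10⁻⁹) = 6.534×10⁻¹⁹ J.
Incident energy: 0.00160 kJ = 1.60 J.
Photons incident: 1.60 / 6.534×10⁻¹⁹ = 2.449×10¹⁸, i.e. 2.449×10¹⁸/6.022×10²³ = 4.067×10⁻⁶ mol.
Fraction absorbed: 1 − 10^(−1.18) = 0.9339.
Photons absorbed: 0.9339 × 4.067×10⁻⁶ = 3.798×10⁻⁶ mol.
Φ = 2.38×10⁻⁶ mol / 3.798×10⁻⁶ mol photons = 0.627.

Φ = 0.627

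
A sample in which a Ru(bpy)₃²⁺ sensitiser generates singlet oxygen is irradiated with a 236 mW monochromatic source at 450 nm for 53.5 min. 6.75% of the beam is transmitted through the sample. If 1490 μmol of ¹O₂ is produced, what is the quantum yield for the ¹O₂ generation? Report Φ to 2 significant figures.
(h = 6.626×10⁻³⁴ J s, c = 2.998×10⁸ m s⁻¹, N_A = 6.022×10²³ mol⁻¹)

Product: 1490 μmol = 0.00149 mol.
Photon energy at 450 nm: hc/λ = (6.626×10⁻³⁴)(2.998×10⁸)/(450×10⁻⁹) = 4.414×10⁻¹⁹ J.
Energy delivered: (236 mW)(3210 s) = 757.6 J.
Photons incident: 757.6 / 4.414×10⁻¹⁹ = 1.716×10²¹, i.e. 1.716×10²¹/6.022×10²³ = 0.002850 mol.
Fraction absorbed: 1 − 6.75/100 = 0.9325.
Photons absorbed: 0.9325 × 0.002850 = 0.002658 mol.
Φ = 0.00149 mol / 0.002658 mol photons = 0.56.

Φ = 0.56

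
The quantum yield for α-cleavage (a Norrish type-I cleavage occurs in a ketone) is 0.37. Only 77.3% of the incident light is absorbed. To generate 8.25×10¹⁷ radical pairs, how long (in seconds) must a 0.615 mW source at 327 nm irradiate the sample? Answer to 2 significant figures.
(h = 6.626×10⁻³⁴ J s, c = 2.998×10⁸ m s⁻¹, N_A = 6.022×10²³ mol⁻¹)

t ≈ 2800 s

Product: 8.25×10¹⁷ / 6.022×10²³ = 1.370×10⁻⁶ mol.
Photons that must be absorbed: 1.370×10⁻⁶ / 0.37 = 3.703×10⁻⁶ mol.
Incident photons needed: 3.703×10⁻⁶ / 0.773 = 4.790×10⁻⁶ mol.
Photon energy: hc/λ = 6.075×10⁻¹⁹ J; per mole, 3.658×10⁵ J mol⁻¹.
Energy required: 4.790×10⁻⁶ × 3.658×10⁵ = 1.752 J.
Time: 1.752 J / 0.000615 W = 2800 s.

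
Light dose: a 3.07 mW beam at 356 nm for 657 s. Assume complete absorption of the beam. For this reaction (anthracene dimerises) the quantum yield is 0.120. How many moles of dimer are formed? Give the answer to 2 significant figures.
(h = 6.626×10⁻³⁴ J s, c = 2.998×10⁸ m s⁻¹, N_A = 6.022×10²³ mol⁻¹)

7.2×10⁻⁷ mol

Photon energy at 356 nm: hc/λ = (6.626×10⁻³⁴)(2.998×10⁸)/(356×10⁻⁹) = 5.580×10⁻¹⁹ J.
Energy delivered: (3.07 mW)(657 s) = 2.017 J.
Photons incident: 2.017 / 5.580×10⁻¹⁹ = 3.615×10¹⁸, i.e. 3.615×10¹⁸/6.022×10²³ = 6.003×10⁻⁶ mol.
Product: Φ × n_abs = 0.120 × 6.003×10⁻⁶ = 7.204×10⁻⁷ mol.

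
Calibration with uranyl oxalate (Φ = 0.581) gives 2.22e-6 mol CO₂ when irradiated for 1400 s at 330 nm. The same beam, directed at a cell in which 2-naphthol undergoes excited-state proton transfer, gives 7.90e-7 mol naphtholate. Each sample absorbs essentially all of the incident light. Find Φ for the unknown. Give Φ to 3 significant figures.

Photons absorbed by the actinometer: 2.22e-6 / 0.581 = 3.821e-6 mol.
Φ(unknown) = 7.90e-7 / 3.821e-6 = 0.207.

Φ = 0.207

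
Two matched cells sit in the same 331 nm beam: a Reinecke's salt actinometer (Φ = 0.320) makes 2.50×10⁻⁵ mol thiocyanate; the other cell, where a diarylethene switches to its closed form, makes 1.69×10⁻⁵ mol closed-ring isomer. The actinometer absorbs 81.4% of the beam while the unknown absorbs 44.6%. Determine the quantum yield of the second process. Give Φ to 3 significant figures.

Photons absorbed by the actinometer: 2.50×10⁻⁵ / 0.320 = 7.813×10⁻⁵ mol.
Incident flux: 7.813×10⁻⁵ / 0.814 = 9.598×10⁻⁵ einstein.
Absorbed by unknown: 0.446 × 9.598×10⁻⁵ = 4.281×10⁻⁵ mol.
Φ(unknown) = 1.69×10⁻⁵ / 4.281×10⁻⁵ = 0.395.

Φ = 0.395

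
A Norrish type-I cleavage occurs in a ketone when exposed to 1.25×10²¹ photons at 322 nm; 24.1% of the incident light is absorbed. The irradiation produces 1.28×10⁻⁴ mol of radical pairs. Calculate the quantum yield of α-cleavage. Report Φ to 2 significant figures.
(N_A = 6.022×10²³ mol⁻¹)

Moles of photons: 1.25×10²¹ / 6.022×10²³ = 0.002076 mol.
Photons absorbed: 0.241 × 0.002076 = 5.003×10⁻⁴ mol.
Φ = 1.28×10⁻⁴ mol / 5.003×10⁻⁴ mol photons = 0.26.

Φ = 0.26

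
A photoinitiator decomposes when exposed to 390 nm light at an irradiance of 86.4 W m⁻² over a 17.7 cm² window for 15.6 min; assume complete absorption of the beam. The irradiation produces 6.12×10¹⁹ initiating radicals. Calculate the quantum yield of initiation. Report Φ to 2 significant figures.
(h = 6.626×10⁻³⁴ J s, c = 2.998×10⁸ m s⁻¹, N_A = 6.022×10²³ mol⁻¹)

Φ = 0.22

Product: 6.12×10¹⁹ / 6.022×10²³ = 1.016×10⁻⁴ mol.
Photon energy at 390 nm: hc/λ = (6.626×10⁻³⁴)(2.998×10⁸)/(390×10⁻⁹) = 5.094×10⁻¹⁹ J.
Energy delivered: (86.4 W m⁻²)(17.7×10⁻⁴ m²)(936 s) = 143.1 J.
Photons incident: 143.1 / 5.094×10⁻¹⁹ = 2.809×10²⁰, i.e. 2.809×10²⁰/6.022×10²³ = 4.665×10⁻⁴ mol.
Φ = 1.016×10⁻⁴ mol / 4.665×10⁻⁴ mol photons = 0.22.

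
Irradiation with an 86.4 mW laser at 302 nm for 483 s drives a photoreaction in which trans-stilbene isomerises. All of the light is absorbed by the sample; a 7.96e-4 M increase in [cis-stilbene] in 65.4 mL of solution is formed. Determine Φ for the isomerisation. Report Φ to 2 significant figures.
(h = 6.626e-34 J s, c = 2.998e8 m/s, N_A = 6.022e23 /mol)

Product: (7.96e-4 M)(0.0654 L) = 5.206e-5 mol.
Photon energy at 302 nm: hc/λ = (6.626e-34)(2.998e8)/(302e-9) = 6.578e-19 J.
Energy delivered: (86.4 mW)(483 s) = 41.73 J.
Photons incident: 41.73 / 6.578e-19 = 6.344e19, i.e. 6.344e19/6.022e23 = 1.053e-4 mol.
Φ = 5.206e-5 mol / 1.053e-4 mol photons = 0.49.

Φ = 0.49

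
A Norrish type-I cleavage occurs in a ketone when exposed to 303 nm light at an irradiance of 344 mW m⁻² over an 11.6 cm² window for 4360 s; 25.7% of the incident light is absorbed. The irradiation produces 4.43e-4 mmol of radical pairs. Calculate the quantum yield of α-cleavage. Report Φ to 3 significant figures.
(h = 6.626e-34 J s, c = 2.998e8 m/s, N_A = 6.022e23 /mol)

Φ = 0.391

Product: 4.43e-4 mmol = 4.43e-7 mol.
Photon energy at 303 nm: hc/λ = (6.626e-34)(2.998e8)/(303e-9) = 6.556e-19 J.
Energy delivered: (344 mW m⁻²)(11.6e-4 m²)(4360 s) = 1.740 J.
Photons incident: 1.740 / 6.556e-19 = 2.654e18, i.e. 2.654e18/6.022e23 = 4.407e-6 mol.
Photons absorbed: 0.257 × 4.407e-6 = 1.133e-6 mol.
Φ = 4.43e-7 mol / 1.133e-6 mol photons = 0.391.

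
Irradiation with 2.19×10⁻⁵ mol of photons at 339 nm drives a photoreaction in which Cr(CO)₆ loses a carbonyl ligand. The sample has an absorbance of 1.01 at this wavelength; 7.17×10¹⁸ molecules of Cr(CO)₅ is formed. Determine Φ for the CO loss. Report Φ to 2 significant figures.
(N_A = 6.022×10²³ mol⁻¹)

Φ = 0.60

Product: 7.17×10¹⁸ / 6.022×10²³ = 1.191×10⁻⁵ mol.
Fraction absorbed: 1 − 10^(−1.01) = 0.9023.
Photons absorbed: 0.9023 × 2.19×10⁻⁵ = 1.976×10⁻⁵ mol.
Φ = 1.191×10⁻⁵ mol / 1.976×10⁻⁵ mol photons = 0.60.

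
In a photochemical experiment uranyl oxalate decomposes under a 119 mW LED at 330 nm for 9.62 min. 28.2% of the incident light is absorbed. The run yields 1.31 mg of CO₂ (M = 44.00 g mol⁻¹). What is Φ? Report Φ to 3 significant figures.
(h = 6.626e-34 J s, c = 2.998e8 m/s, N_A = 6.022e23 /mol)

Product: 1.31 mg / 44.00 g mol⁻¹ = 2.977e-5 mol.
Photon energy at 330 nm: hc/λ = (6.626e-34)(2.998e8)/(330e-9) = 6.020e-19 J.
Energy delivered: (119 mW)(577.2 s) = 68.69 J.
Photons incident: 68.69 / 6.020e-19 = 1.141e20, i.e. 1.141e20/6.022e23 = 1.895e-4 mol.
Photons absorbed: 0.282 × 1.895e-4 = 5.344e-5 mol.
Φ = 2.977e-5 mol / 5.344e-5 mol photons = 0.557.

Φ = 0.557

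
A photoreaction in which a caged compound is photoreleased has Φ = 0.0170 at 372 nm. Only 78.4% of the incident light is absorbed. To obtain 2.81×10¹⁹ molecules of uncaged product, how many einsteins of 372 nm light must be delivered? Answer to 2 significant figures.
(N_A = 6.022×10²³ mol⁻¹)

Product: 2.81×10¹⁹ / 6.022×10²³ = 4.666×10⁻⁵ mol.
Photons that must be absorbed: 4.666×10⁻⁵ / 0.0170 = 0.002745 mol.
Incident photons needed: 0.002745 / 0.784 = 0.003501 mol.

0.0035 einstein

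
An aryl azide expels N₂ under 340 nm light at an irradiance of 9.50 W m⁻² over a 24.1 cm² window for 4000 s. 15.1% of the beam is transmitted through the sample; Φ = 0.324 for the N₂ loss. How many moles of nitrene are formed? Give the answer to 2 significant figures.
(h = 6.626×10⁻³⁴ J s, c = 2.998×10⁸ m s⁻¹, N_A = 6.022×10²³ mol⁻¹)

Photon energy at 340 nm: hc/λ = (6.626×10⁻³⁴)(2.998×10⁸)/(340×10⁻⁹) = 5.843×10⁻¹⁹ J.
Energy delivered: (9.50 W m⁻²)(24.1×10⁻⁴ m²)(4000 s) = 91.58 J.
Photons incident: 91.58 / 5.843×10⁻¹⁹ = 1.567×10²⁰, i.e. 1.567×10²⁰/6.022×10²³ = 2.602×10⁻⁴ mol.
Fraction absorbed: 1 − 15.1/100 = 0.8490.
Photons absorbed: 0.8490 × 2.602×10⁻⁴ = 2.209×10⁻⁴ mol.
Product: Φ × n_abs = 0.324 × 2.209×10⁻⁴ = 7.157×10⁻⁵ mol.

7.2×10⁻⁵ mol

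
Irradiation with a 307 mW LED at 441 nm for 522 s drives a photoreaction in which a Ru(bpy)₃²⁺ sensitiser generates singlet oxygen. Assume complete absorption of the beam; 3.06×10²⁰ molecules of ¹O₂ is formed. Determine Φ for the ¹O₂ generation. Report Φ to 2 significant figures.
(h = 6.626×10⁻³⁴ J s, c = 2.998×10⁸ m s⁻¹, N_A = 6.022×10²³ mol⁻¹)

Product: 3.06×10²⁰ / 6.022×10²³ = 5.081×10⁻⁴ mol.
Photon energy at 441 nm: hc/λ = (6.626×10⁻³⁴)(2.998×10⁸)/(441×10⁻⁹) = 4.504×10⁻¹⁹ J.
Energy delivered: (307 mW)(522 s) = 160.3 J.
Photons incident: 160.3 / 4.504×10⁻¹⁹ = 3.559×10²⁰, i.e. 3.559×10²⁰/6.022×10²³ = 5.910×10⁻⁴ mol.
Φ = 5.081×10⁻⁴ mol / 5.910×10⁻⁴ mol photons = 0.86.

Φ = 0.86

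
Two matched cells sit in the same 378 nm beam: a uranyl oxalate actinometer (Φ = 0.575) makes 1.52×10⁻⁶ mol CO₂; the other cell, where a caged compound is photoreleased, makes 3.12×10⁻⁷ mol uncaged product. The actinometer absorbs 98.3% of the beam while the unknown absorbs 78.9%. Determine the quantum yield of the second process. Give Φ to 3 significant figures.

Φ = 0.147

Photons absorbed by the actinometer: 1.52×10⁻⁶ / 0.575 = 2.643×10⁻⁶ mol.
Incident flux: 2.643×10⁻⁶ / 0.983 = 2.689×10⁻⁶ einstein.
Absorbed by unknown: 0.789 × 2.689×10⁻⁶ = 2.122×10⁻⁶ mol.
Φ(unknown) = 3.12×10⁻⁷ / 2.122×10⁻⁶ = 0.147.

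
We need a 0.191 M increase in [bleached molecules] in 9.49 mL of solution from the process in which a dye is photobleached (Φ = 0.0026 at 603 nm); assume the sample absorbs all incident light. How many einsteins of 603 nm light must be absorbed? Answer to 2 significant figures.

0.70 einstein

Product: (0.191 M)(0.00949 L) = 0.001813 mol.
Photons that must be absorbed: 0.001813 / 0.0026 = 0.6973 mol.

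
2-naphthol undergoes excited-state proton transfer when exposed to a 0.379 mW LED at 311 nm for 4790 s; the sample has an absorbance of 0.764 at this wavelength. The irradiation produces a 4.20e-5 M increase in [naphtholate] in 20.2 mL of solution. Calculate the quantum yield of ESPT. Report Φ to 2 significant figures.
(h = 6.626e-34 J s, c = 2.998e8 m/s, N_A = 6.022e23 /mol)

Φ = 0.22

Product: (4.20e-5 M)(0.0202 L) = 8.484e-7 mol.
Photon energy at 311 nm: hc/λ = (6.626e-34)(2.998e8)/(311e-9) = 6.387e-19 J.
Energy delivered: (0.379 mW)(4790 s) = 1.815 J.
Photons incident: 1.815 / 6.387e-19 = 2.842e18, i.e. 2.842e18/6.022e23 = 4.719e-6 mol.
Fraction absorbed: 1 − 10^(−0.764) = 0.8278.
Photons absorbed: 0.8278 × 4.719e-6 = 3.906e-6 mol.
Φ = 8.484e-7 mol / 3.906e-6 mol photons = 0.22.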